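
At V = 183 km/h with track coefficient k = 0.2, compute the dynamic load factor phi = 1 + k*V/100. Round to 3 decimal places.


phi = 1 + k * V / 100
phi = 1 + 0.2 * 183 / 100
phi = 1 + 0.366
phi = 1.366

1.366


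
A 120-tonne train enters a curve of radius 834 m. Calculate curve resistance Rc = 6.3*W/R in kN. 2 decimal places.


Rc = 6.3 * W / R
Rc = 6.3 * 120 / 834
Rc = 756.0 / 834
Rc = 0.91 kN

0.91


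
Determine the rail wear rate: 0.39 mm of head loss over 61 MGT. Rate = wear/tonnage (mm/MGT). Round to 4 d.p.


Wear rate = total wear / cumulative tonnage
Rate = 0.39 / 61
Rate = 0.0064 mm/MGT

0.0064


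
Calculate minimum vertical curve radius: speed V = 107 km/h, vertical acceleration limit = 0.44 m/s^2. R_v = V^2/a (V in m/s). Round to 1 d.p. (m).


Convert speed: V = 107 / 3.6 = 29.7222 m/s
V^2 = 883.4105 m^2/s^2
R_v = 883.4105 / 0.44
R_v = 2007.8 m

2007.8


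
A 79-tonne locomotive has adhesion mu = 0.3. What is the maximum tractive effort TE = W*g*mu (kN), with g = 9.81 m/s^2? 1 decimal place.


TE_max = W * g * mu
TE_max = 79 * 9.81 * 0.3
TE_max = 774.99 * 0.3
TE_max = 232.5 kN

232.5


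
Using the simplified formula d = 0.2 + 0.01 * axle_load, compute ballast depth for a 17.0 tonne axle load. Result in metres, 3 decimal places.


d = 0.2 + 0.01 * 17.0
d = 0.2 + 0.17
d = 0.370 m

0.370


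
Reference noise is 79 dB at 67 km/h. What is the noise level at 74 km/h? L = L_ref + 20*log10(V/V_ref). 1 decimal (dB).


V/V_ref = 74 / 67 = 1.104478
log10(1.104478) = 0.043157
20 * 0.043157 = 0.8631
L = 79 + 0.8631 = 79.9 dB

79.9


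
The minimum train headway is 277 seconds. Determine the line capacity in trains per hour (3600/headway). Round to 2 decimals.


Capacity = 3600 / headway
Capacity = 3600 / 277
Capacity = 13.00 trains/hour

13.00


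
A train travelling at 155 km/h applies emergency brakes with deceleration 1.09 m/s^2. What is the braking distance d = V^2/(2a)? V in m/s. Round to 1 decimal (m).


Convert speed: V = 155 / 3.6 = 43.0556 m/s
V^2 = 1853.7809
d = 1853.7809 / (2 * 1.09)
d = 1853.7809 / 2.18
d = 850.4 m

850.4


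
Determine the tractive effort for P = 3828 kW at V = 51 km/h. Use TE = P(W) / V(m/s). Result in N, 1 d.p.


Convert: P = 3828 kW = 3828000 W
V = 51 / 3.6 = 14.1667 m/s
TE = 3828000 / 14.1667
TE = 270211.8 N

270211.8


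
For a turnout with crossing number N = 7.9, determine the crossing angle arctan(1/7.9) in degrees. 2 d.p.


1/N = 1/7.9 = 0.126582
angle = arctan(0.126582) = 0.125913 rad
angle = 0.125913 * 180/pi = 7.21 degrees

7.21


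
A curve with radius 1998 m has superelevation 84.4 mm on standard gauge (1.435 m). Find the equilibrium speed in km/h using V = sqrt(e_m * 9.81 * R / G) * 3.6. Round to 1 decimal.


Convert cant: e = 84.4 mm = 0.0844 m
V_ms = sqrt(0.0844 * 9.81 * 1998 / 1.435)
V_ms = sqrt(1152.802838) = 33.953 m/s
V = 33.953 * 3.6 = 122.2 km/h

122.2


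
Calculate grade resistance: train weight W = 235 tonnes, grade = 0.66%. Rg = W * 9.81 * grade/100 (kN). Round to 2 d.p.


Rg = W * 9.81 * grade / 100
Rg = 235 * 9.81 * 0.66 / 100
Rg = 2305.35 * 0.0066
Rg = 15.22 kN

15.22


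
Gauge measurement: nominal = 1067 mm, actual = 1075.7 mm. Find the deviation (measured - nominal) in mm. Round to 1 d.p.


Deviation = measured - nominal
Deviation = 1075.7 - 1067
Deviation = 8.7 mm

8.7


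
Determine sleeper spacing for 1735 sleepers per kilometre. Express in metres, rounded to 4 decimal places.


Spacing = 1000 m / number of sleepers
Spacing = 1000 / 1735
Spacing = 0.5764 m

0.5764


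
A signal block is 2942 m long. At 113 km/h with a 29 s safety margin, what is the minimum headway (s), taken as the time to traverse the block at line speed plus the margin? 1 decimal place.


V = 113 / 3.6 = 31.3889 m/s
Block traversal time = 2942 / 31.3889 = 93.7274 s
Headway = 93.7274 + 29
Headway = 122.7 s

122.7


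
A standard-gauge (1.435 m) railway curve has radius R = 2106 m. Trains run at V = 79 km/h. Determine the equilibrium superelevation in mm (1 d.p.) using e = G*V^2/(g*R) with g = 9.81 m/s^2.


Convert speed: V = 79 / 3.6 = 21.9444 m/s
Apply formula: e = 1.435 * 21.9444^2 / (9.81 * 2106)
e = 1.435 * 481.5586 / 20659.86
e = 0.033448 m = 33.4 mm

33.4


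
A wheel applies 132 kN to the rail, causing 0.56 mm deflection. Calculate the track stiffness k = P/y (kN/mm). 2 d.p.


Track stiffness k = P / y
k = 132 / 0.56
k = 235.71 kN/mm

235.71


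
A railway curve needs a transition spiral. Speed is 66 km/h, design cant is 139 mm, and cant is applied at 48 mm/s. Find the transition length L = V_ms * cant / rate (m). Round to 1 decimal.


Convert speed: V = 66 / 3.6 = 18.3333 m/s
L = 18.3333 * 139 / 48
L = 2548.3333 / 48
L = 53.1 m

53.1


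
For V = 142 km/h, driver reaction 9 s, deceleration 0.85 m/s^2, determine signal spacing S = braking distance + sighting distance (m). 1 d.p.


V = 142 / 3.6 = 39.4444 m/s
Braking distance = 39.4444^2 / (2*0.85) = 915.2142 m
Sighting distance = 39.4444 * 9 = 355.0 m
S = 915.2142 + 355.0 = 1270.2 m

1270.2


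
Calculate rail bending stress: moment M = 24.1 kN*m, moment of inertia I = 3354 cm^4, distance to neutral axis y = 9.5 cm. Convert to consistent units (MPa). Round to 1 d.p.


Convert units:
M = 24.1 kN*m = 24100000 N*mm
y = 9.5 cm = 95 mm
I = 3354 cm^4 = 33540000 mm^4
sigma = 24100000 * 95 / 33540000
sigma = 68.3 MPa

68.3


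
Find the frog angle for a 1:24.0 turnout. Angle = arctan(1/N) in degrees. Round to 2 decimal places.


1/N = 1/24.0 = 0.041667
angle = arctan(0.041667) = 0.041643 rad
angle = 0.041643 * 180/pi = 2.39 degrees

2.39


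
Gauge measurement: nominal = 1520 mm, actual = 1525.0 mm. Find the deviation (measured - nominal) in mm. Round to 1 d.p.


Deviation = measured - nominal
Deviation = 1525.0 - 1520
Deviation = 5.0 mm

5.0


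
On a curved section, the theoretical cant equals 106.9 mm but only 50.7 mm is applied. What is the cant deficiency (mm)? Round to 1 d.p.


Cant deficiency = equilibrium cant - actual cant
CD = 106.9 - 50.7
CD = 56.2 mm

56.2


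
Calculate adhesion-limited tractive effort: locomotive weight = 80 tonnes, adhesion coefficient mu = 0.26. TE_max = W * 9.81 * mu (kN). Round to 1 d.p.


TE_max = W * g * mu
TE_max = 80 * 9.81 * 0.26
TE_max = 784.8 * 0.26
TE_max = 204.0 kN

204.0


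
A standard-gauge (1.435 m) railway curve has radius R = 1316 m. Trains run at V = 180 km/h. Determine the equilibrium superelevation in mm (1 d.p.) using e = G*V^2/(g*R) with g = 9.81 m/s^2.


Convert speed: V = 180 / 3.6 = 50.0 m/s
Apply formula: e = 1.435 * 50.0^2 / (9.81 * 1316)
e = 1.435 * 2500.0 / 12909.96
e = 0.277886 m = 277.9 mm

277.9


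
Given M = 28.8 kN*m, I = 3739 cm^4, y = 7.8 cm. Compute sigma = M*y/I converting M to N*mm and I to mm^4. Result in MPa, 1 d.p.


Convert units:
M = 28.8 kN*m = 28800000 N*mm
y = 7.8 cm = 78 mm
I = 3739 cm^4 = 37390000 mm^4
sigma = 28800000 * 78 / 37390000
sigma = 60.1 MPa

60.1


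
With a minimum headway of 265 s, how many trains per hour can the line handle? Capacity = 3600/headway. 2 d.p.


Capacity = 3600 / headway
Capacity = 3600 / 265
Capacity = 13.58 trains/hour

13.58


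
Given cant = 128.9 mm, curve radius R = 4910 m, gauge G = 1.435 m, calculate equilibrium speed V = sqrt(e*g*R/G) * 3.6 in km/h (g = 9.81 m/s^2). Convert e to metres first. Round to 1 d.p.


Convert cant: e = 128.9 mm = 0.1289 m
V_ms = sqrt(0.1289 * 9.81 * 4910 / 1.435)
V_ms = sqrt(4326.647519) = 65.7773 m/s
V = 65.7773 * 3.6 = 236.8 km/h

236.8


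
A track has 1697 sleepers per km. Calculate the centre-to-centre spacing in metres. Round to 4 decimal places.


Spacing = 1000 m / number of sleepers
Spacing = 1000 / 1697
Spacing = 0.5893 m

0.5893


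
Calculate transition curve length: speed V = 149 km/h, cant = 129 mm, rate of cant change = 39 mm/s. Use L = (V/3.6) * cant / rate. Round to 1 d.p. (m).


Convert speed: V = 149 / 3.6 = 41.3889 m/s
L = 41.3889 * 129 / 39
L = 5339.1667 / 39
L = 136.9 m

136.9


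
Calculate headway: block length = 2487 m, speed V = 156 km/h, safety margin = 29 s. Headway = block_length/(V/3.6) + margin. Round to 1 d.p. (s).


V = 156 / 3.6 = 43.3333 m/s
Block traversal time = 2487 / 43.3333 = 57.3923 s
Headway = 57.3923 + 29
Headway = 86.4 s

86.4


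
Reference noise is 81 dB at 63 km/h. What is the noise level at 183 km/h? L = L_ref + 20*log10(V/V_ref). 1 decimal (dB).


V/V_ref = 183 / 63 = 2.904762
log10(2.904762) = 0.463111
20 * 0.463111 = 9.2622
L = 81 + 9.2622 = 90.3 dB

90.3


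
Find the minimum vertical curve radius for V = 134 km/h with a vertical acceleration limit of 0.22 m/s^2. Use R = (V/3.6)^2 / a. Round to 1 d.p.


Convert speed: V = 134 / 3.6 = 37.2222 m/s
V^2 = 1385.4938 m^2/s^2
R_v = 1385.4938 / 0.22
R_v = 6297.7 m

6297.7


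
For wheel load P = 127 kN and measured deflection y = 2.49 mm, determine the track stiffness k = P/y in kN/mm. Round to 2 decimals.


Track stiffness k = P / y
k = 127 / 2.49
k = 51.00 kN/mm

51.00


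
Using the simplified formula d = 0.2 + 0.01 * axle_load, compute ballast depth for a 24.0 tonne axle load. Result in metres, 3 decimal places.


d = 0.2 + 0.01 * 24.0
d = 0.2 + 0.24
d = 0.440 m

0.440


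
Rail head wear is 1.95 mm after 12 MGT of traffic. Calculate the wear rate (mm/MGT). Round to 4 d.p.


Wear rate = total wear / cumulative tonnage
Rate = 1.95 / 12
Rate = 0.1625 mm/MGT

0.1625


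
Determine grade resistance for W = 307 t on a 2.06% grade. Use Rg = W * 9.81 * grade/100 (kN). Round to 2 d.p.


Rg = W * 9.81 * grade / 100
Rg = 307 * 9.81 * 2.06 / 100
Rg = 3011.67 * 0.0206
Rg = 62.04 kN

62.04


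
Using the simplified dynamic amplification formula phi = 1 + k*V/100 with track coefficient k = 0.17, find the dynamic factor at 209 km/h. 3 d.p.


phi = 1 + k * V / 100
phi = 1 + 0.17 * 209 / 100
phi = 1 + 0.3553
phi = 1.355

1.355


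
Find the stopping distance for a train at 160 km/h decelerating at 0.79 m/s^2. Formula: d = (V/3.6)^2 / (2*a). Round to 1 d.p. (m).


Convert speed: V = 160 / 3.6 = 44.4444 m/s
V^2 = 1975.3086
d = 1975.3086 / (2 * 0.79)
d = 1975.3086 / 1.58
d = 1250.2 m

1250.2


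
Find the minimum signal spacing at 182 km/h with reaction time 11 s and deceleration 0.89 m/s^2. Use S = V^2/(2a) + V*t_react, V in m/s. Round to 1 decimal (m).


V = 182 / 3.6 = 50.5556 m/s
Braking distance = 50.5556^2 / (2*0.89) = 1435.8788 m
Sighting distance = 50.5556 * 11 = 556.1111 m
S = 1435.8788 + 556.1111 = 1992.0 m

1992.0


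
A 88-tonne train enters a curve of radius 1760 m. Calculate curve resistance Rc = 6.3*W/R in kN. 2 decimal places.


Rc = 6.3 * W / R
Rc = 6.3 * 88 / 1760
Rc = 554.4 / 1760
Rc = 0.32 kN

0.32


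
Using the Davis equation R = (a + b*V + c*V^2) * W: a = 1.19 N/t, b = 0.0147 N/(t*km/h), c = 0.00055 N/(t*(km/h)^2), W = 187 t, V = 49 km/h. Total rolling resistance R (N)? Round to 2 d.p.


b*V = 0.0147 * 49 = 0.7203
c*V^2 = 0.00055 * 2401 = 1.32055
R_per_t = 1.19 + 0.7203 + 1.32055 = 3.23085 N/t
R_total = 3.23085 * 187 = 604.17 N

604.17


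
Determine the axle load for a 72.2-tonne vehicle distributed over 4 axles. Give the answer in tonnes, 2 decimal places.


Load per axle = total weight / number of axles
Load = 72.2 / 4
Load = 18.05 tonnes

18.05


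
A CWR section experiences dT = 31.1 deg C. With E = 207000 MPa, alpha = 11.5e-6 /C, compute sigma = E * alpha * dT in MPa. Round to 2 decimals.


sigma = E * alpha * dT
sigma = 207000 * 11.5e-6 * 31.1
sigma = 2.3805 * 31.1
sigma = 74.03 MPa

74.03


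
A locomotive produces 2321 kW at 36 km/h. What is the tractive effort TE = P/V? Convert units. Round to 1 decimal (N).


Convert: P = 2321 kW = 2321000 W
V = 36 / 3.6 = 10.0 m/s
TE = 2321000 / 10.0
TE = 232100.0 N

232100.0


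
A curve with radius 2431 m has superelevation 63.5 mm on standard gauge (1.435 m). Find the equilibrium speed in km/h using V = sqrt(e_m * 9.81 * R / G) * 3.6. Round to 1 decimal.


Convert cant: e = 63.5 mm = 0.0635 m
V_ms = sqrt(0.0635 * 9.81 * 2431 / 1.435)
V_ms = sqrt(1055.299641) = 32.4854 m/s
V = 32.4854 * 3.6 = 116.9 km/h

116.9


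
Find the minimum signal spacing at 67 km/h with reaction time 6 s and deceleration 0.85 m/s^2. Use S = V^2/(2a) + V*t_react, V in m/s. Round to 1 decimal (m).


V = 67 / 3.6 = 18.6111 m/s
Braking distance = 18.6111^2 / (2*0.85) = 203.7491 m
Sighting distance = 18.6111 * 6 = 111.6667 m
S = 203.7491 + 111.6667 = 315.4 m

315.4


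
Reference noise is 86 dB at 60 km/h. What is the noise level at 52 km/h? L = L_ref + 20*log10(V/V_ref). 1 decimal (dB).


V/V_ref = 52 / 60 = 0.866667
log10(0.866667) = -0.062148
20 * -0.062148 = -1.243
L = 86 + -1.243 = 84.8 dB

84.8


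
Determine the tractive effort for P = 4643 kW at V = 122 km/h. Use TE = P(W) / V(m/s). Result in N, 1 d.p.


Convert: P = 4643 kW = 4643000 W
V = 122 / 3.6 = 33.8889 m/s
TE = 4643000 / 33.8889
TE = 137006.6 N

137006.6


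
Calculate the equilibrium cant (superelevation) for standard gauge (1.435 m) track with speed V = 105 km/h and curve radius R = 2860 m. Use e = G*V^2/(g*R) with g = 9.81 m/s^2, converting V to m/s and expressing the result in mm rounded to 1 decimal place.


Convert speed: V = 105 / 3.6 = 29.1667 m/s
Apply formula: e = 1.435 * 29.1667^2 / (9.81 * 2860)
e = 1.435 * 850.6944 / 28056.6
e = 0.04351 m = 43.5 mm

43.5


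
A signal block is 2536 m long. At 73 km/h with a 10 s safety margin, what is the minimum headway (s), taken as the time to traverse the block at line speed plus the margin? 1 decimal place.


V = 73 / 3.6 = 20.2778 m/s
Block traversal time = 2536 / 20.2778 = 125.063 s
Headway = 125.063 + 10
Headway = 135.1 s

135.1


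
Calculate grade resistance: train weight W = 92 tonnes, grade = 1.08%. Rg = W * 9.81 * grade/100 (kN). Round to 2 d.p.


Rg = W * 9.81 * grade / 100
Rg = 92 * 9.81 * 1.08 / 100
Rg = 902.52 * 0.0108
Rg = 9.75 kN

9.75


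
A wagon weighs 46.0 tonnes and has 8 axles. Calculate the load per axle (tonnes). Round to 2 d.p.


Load per axle = total weight / number of axles
Load = 46.0 / 8
Load = 5.75 tonnes

5.75


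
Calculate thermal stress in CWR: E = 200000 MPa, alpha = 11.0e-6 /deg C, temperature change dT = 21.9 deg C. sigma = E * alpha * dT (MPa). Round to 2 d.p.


sigma = E * alpha * dT
sigma = 200000 * 11.0e-6 * 21.9
sigma = 2.2 * 21.9
sigma = 48.18 MPa

48.18


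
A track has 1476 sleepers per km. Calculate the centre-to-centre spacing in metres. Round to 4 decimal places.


Spacing = 1000 m / number of sleepers
Spacing = 1000 / 1476
Spacing = 0.6775 m

0.6775


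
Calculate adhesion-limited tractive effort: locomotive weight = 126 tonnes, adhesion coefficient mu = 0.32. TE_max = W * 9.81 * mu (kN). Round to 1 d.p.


TE_max = W * g * mu
TE_max = 126 * 9.81 * 0.32
TE_max = 1236.06 * 0.32
TE_max = 395.5 kN

395.5


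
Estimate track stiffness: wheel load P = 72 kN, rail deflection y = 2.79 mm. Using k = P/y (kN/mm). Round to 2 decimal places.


Track stiffness k = P / y
k = 72 / 2.79
k = 25.81 kN/mm

25.81


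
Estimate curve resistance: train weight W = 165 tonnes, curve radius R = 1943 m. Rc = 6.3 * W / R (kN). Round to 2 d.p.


Rc = 6.3 * W / R
Rc = 6.3 * 165 / 1943
Rc = 1039.5 / 1943
Rc = 0.53 kN

0.53


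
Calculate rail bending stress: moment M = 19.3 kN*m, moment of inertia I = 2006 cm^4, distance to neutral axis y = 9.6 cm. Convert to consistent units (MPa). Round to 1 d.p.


Convert units:
M = 19.3 kN*m = 19300000 N*mm
y = 9.6 cm = 96 mm
I = 2006 cm^4 = 20060000 mm^4
sigma = 19300000 * 96 / 20060000
sigma = 92.4 MPa

92.4


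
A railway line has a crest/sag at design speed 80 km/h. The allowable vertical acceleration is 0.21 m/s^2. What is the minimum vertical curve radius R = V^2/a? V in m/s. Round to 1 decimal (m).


Convert speed: V = 80 / 3.6 = 22.2222 m/s
V^2 = 493.8272 m^2/s^2
R_v = 493.8272 / 0.21
R_v = 2351.6 m

2351.6


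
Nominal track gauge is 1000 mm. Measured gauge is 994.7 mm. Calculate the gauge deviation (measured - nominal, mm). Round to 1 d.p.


Deviation = measured - nominal
Deviation = 994.7 - 1000
Deviation = -5.3 mm

-5.3


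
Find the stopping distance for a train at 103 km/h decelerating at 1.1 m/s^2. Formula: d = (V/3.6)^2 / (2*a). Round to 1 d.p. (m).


Convert speed: V = 103 / 3.6 = 28.6111 m/s
V^2 = 818.5957
d = 818.5957 / (2 * 1.1)
d = 818.5957 / 2.2
d = 372.1 m

372.1


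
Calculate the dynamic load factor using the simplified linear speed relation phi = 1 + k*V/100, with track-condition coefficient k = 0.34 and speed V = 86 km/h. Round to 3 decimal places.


phi = 1 + k * V / 100
phi = 1 + 0.34 * 86 / 100
phi = 1 + 0.2924
phi = 1.292

1.292


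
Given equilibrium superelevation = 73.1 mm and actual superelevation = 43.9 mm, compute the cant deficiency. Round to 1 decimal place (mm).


Cant deficiency = equilibrium cant - actual cant
CD = 73.1 - 43.9
CD = 29.2 mm

29.2


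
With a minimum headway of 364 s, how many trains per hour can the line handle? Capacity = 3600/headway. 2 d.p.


Capacity = 3600 / headway
Capacity = 3600 / 364
Capacity = 9.89 trains/hour

9.89


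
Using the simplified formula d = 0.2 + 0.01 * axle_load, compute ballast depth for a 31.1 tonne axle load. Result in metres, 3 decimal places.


d = 0.2 + 0.01 * 31.1
d = 0.2 + 0.311
d = 0.511 m

0.511


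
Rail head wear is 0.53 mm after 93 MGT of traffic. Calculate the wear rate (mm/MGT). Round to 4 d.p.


Wear rate = total wear / cumulative tonnage
Rate = 0.53 / 93
Rate = 0.0057 mm/MGT

0.0057


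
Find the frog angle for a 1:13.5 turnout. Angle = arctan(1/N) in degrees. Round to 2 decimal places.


1/N = 1/13.5 = 0.074074
angle = arctan(0.074074) = 0.073939 rad
angle = 0.073939 * 180/pi = 4.24 degrees

4.24


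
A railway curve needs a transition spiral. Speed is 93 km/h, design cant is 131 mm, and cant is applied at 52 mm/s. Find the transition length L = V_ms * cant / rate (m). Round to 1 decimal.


Convert speed: V = 93 / 3.6 = 25.8333 m/s
L = 25.8333 * 131 / 52
L = 3384.1667 / 52
L = 65.1 m

65.1


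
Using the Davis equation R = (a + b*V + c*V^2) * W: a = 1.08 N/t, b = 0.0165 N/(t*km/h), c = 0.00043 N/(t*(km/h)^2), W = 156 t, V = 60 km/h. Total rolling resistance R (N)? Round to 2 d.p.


b*V = 0.0165 * 60 = 0.99
c*V^2 = 0.00043 * 3600 = 1.548
R_per_t = 1.08 + 0.99 + 1.548 = 3.618 N/t
R_total = 3.618 * 156 = 564.41 N

564.41


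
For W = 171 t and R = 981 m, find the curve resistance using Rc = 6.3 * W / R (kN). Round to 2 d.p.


Rc = 6.3 * W / R
Rc = 6.3 * 171 / 981
Rc = 1077.3 / 981
Rc = 1.10 kN

1.10


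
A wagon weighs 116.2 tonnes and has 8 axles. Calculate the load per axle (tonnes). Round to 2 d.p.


Load per axle = total weight / number of axles
Load = 116.2 / 8
Load = 14.53 tonnes

14.53


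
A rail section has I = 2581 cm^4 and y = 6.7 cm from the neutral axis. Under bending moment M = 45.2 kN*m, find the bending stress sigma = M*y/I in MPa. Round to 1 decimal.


Convert units:
M = 45.2 kN*m = 45200000 N*mm
y = 6.7 cm = 67 mm
I = 2581 cm^4 = 25810000 mm^4
sigma = 45200000 * 67 / 25810000
sigma = 117.3 MPa

117.3


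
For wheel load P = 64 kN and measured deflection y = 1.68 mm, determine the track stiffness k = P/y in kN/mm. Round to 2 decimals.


Track stiffness k = P / y
k = 64 / 1.68
k = 38.10 kN/mm

38.10


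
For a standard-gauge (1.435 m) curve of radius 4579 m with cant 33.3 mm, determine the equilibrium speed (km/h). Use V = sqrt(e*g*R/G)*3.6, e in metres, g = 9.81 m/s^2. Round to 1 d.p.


Convert cant: e = 33.3 mm = 0.0333 m
V_ms = sqrt(0.0333 * 9.81 * 4579 / 1.435)
V_ms = sqrt(1042.394193) = 32.2861 m/s
V = 32.2861 * 3.6 = 116.2 km/h

116.2


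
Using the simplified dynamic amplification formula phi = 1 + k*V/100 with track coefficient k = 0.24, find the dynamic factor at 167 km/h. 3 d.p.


phi = 1 + k * V / 100
phi = 1 + 0.24 * 167 / 100
phi = 1 + 0.4008
phi = 1.401

1.401


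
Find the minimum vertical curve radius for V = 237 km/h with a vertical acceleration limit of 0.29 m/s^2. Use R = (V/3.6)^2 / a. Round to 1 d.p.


Convert speed: V = 237 / 3.6 = 65.8333 m/s
V^2 = 4334.0278 m^2/s^2
R_v = 4334.0278 / 0.29
R_v = 14944.9 m

14944.9


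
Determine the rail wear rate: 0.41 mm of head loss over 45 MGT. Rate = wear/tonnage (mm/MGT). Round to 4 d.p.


Wear rate = total wear / cumulative tonnage
Rate = 0.41 / 45
Rate = 0.0091 mm/MGT

0.0091


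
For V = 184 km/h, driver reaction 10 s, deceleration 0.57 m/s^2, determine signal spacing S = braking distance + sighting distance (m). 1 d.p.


V = 184 / 3.6 = 51.1111 m/s
Braking distance = 51.1111^2 / (2*0.57) = 2291.5313 m
Sighting distance = 51.1111 * 10 = 511.1111 m
S = 2291.5313 + 511.1111 = 2802.6 m

2802.6


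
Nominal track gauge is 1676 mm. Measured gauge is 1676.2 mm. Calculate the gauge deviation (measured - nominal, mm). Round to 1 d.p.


Deviation = measured - nominal
Deviation = 1676.2 - 1676
Deviation = 0.2 mm

0.2


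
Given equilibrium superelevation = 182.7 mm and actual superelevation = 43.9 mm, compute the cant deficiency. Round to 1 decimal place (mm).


Cant deficiency = equilibrium cant - actual cant
CD = 182.7 - 43.9
CD = 138.8 mm

138.8


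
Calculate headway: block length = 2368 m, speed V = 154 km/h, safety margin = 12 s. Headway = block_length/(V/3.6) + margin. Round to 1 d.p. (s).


V = 154 / 3.6 = 42.7778 m/s
Block traversal time = 2368 / 42.7778 = 55.3558 s
Headway = 55.3558 + 12
Headway = 67.4 s

67.4


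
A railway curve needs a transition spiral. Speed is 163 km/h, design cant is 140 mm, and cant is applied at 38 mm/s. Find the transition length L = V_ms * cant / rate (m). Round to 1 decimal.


Convert speed: V = 163 / 3.6 = 45.2778 m/s
L = 45.2778 * 140 / 38
L = 6338.8889 / 38
L = 166.8 m

166.8


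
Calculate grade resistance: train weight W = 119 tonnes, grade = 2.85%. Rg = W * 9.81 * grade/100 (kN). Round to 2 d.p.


Rg = W * 9.81 * grade / 100
Rg = 119 * 9.81 * 2.85 / 100
Rg = 1167.39 * 0.0285
Rg = 33.27 kN

33.27


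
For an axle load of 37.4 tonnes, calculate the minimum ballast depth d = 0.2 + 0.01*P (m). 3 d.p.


d = 0.2 + 0.01 * 37.4
d = 0.2 + 0.374
d = 0.574 m

0.574


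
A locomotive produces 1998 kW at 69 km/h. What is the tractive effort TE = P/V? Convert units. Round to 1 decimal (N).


Convert: P = 1998 kW = 1998000 W
V = 69 / 3.6 = 19.1667 m/s
TE = 1998000 / 19.1667
TE = 104243.5 N

104243.5


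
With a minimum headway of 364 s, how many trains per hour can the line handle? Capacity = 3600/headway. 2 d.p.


Capacity = 3600 / headway
Capacity = 3600 / 364
Capacity = 9.89 trains/hour

9.89


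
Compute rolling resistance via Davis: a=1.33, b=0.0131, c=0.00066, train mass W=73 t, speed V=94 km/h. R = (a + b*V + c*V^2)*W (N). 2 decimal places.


b*V = 0.0131 * 94 = 1.2314
c*V^2 = 0.00066 * 8836 = 5.83176
R_per_t = 1.33 + 1.2314 + 5.83176 = 8.39316 N/t
R_total = 8.39316 * 73 = 612.70 N

612.70


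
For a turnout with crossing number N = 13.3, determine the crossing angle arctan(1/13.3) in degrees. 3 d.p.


1/N = 1/13.3 = 0.075188
angle = arctan(0.075188) = 0.075047 rad
angle = 0.075047 * 180/pi = 4.300 degrees

4.300


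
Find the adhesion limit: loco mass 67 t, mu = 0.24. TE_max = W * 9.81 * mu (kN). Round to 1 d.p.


TE_max = W * g * mu
TE_max = 67 * 9.81 * 0.24
TE_max = 657.27 * 0.24
TE_max = 157.7 kN

157.7


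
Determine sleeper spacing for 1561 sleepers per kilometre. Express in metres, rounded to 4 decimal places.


Spacing = 1000 m / number of sleepers
Spacing = 1000 / 1561
Spacing = 0.6406 m

0.6406


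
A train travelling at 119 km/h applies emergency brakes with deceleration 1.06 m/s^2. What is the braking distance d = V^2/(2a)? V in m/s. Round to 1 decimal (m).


Convert speed: V = 119 / 3.6 = 33.0556 m/s
V^2 = 1092.6698
d = 1092.6698 / (2 * 1.06)
d = 1092.6698 / 2.12
d = 515.4 m

515.4


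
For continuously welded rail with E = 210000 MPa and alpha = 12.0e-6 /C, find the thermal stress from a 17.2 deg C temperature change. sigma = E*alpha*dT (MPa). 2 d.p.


sigma = E * alpha * dT
sigma = 210000 * 12.0e-6 * 17.2
sigma = 2.52 * 17.2
sigma = 43.34 MPa

43.34


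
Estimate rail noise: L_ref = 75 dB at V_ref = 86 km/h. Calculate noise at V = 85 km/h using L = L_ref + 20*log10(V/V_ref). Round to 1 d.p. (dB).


V/V_ref = 85 / 86 = 0.988372
log10(0.988372) = -0.00508
20 * -0.00508 = -0.1016
L = 75 + -0.1016 = 74.9 dB

74.9


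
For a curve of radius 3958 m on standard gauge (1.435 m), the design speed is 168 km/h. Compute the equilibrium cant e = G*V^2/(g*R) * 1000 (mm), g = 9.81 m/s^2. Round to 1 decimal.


Convert speed: V = 168 / 3.6 = 46.6667 m/s
Apply formula: e = 1.435 * 46.6667^2 / (9.81 * 3958)
e = 1.435 * 2177.7778 / 38827.98
e = 0.080486 m = 80.5 mm

80.5


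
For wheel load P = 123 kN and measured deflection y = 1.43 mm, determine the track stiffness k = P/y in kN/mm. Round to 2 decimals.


Track stiffness k = P / y
k = 123 / 1.43
k = 86.01 kN/mm

86.01


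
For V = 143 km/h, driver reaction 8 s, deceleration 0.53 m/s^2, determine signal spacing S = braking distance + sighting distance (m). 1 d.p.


V = 143 / 3.6 = 39.7222 m/s
Braking distance = 39.7222^2 / (2*0.53) = 1488.5424 m
Sighting distance = 39.7222 * 8 = 317.7778 m
S = 1488.5424 + 317.7778 = 1806.3 m

1806.3


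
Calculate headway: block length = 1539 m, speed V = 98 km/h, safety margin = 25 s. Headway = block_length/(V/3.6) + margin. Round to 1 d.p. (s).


V = 98 / 3.6 = 27.2222 m/s
Block traversal time = 1539 / 27.2222 = 56.5347 s
Headway = 56.5347 + 25
Headway = 81.5 s

81.5


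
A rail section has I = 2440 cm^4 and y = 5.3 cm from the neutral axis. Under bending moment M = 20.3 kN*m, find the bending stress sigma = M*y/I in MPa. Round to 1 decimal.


Convert units:
M = 20.3 kN*m = 20300000 N*mm
y = 5.3 cm = 53 mm
I = 2440 cm^4 = 24400000 mm^4
sigma = 20300000 * 53 / 24400000
sigma = 44.1 MPa

44.1


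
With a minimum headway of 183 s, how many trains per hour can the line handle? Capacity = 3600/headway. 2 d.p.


Capacity = 3600 / headway
Capacity = 3600 / 183
Capacity = 19.67 trains/hour

19.67


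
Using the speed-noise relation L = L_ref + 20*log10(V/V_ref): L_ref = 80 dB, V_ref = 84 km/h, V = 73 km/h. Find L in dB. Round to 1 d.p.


V/V_ref = 73 / 84 = 0.869048
log10(0.869048) = -0.060956
20 * -0.060956 = -1.2191
L = 80 + -1.2191 = 78.8 dB

78.8


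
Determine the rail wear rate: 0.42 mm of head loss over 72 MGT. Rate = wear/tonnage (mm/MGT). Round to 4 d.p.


Wear rate = total wear / cumulative tonnage
Rate = 0.42 / 72
Rate = 0.0058 mm/MGT

0.0058


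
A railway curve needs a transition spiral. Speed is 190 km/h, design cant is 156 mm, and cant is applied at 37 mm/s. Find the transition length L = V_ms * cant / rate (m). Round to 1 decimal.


Convert speed: V = 190 / 3.6 = 52.7778 m/s
L = 52.7778 * 156 / 37
L = 8233.3333 / 37
L = 222.5 m

222.5


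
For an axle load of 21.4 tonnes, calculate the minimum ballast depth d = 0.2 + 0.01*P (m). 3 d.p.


d = 0.2 + 0.01 * 21.4
d = 0.2 + 0.214
d = 0.414 m

0.414


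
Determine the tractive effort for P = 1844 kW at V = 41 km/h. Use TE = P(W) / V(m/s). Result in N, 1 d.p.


Convert: P = 1844 kW = 1844000 W
V = 41 / 3.6 = 11.3889 m/s
TE = 1844000 / 11.3889
TE = 161912.2 N

161912.2


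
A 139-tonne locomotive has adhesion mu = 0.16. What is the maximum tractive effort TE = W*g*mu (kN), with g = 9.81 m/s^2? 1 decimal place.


TE_max = W * g * mu
TE_max = 139 * 9.81 * 0.16
TE_max = 1363.59 * 0.16
TE_max = 218.2 kN

218.2


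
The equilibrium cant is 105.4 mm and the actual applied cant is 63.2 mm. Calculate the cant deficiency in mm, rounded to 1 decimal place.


Cant deficiency = equilibrium cant - actual cant
CD = 105.4 - 63.2
CD = 42.2 mm

42.2


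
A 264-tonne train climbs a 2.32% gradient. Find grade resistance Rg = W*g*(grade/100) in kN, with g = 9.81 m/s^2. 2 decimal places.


Rg = W * 9.81 * grade / 100
Rg = 264 * 9.81 * 2.32 / 100
Rg = 2589.84 * 0.0232
Rg = 60.08 kN

60.08


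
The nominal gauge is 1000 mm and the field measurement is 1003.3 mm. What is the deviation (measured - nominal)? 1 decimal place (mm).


Deviation = measured - nominal
Deviation = 1003.3 - 1000
Deviation = 3.3 mm

3.3


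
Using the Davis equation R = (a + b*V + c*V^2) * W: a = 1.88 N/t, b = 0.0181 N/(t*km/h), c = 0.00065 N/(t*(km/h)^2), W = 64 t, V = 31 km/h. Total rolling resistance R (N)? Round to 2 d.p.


b*V = 0.0181 * 31 = 0.5611
c*V^2 = 0.00065 * 961 = 0.62465
R_per_t = 1.88 + 0.5611 + 0.62465 = 3.06575 N/t
R_total = 3.06575 * 64 = 196.21 N

196.21


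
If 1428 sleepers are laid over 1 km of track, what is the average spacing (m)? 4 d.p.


Spacing = 1000 m / number of sleepers
Spacing = 1000 / 1428
Spacing = 0.7003 m

0.7003


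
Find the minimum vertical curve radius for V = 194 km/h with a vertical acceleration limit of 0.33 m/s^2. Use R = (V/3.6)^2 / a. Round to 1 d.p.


Convert speed: V = 194 / 3.6 = 53.8889 m/s
V^2 = 2904.0123 m^2/s^2
R_v = 2904.0123 / 0.33
R_v = 8800.0 m

8800.0


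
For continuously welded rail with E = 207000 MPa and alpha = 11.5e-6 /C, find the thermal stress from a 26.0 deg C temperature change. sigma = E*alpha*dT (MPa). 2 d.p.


sigma = E * alpha * dT
sigma = 207000 * 11.5e-6 * 26.0
sigma = 2.3805 * 26.0
sigma = 61.89 MPa

61.89


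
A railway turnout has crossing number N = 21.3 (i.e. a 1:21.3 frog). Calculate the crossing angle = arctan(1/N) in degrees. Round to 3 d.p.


1/N = 1/21.3 = 0.046948
angle = arctan(0.046948) = 0.046914 rad
angle = 0.046914 * 180/pi = 2.688 degrees

2.688


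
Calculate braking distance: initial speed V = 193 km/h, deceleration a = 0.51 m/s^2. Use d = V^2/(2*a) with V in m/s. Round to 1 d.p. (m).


Convert speed: V = 193 / 3.6 = 53.6111 m/s
V^2 = 2874.1512
d = 2874.1512 / (2 * 0.51)
d = 2874.1512 / 1.02
d = 2817.8 m

2817.8


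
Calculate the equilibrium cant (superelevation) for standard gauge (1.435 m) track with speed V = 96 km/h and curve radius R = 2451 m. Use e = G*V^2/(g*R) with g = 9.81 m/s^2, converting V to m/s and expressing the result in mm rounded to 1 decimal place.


Convert speed: V = 96 / 3.6 = 26.6667 m/s
Apply formula: e = 1.435 * 26.6667^2 / (9.81 * 2451)
e = 1.435 * 711.1111 / 24044.31
e = 0.04244 m = 42.4 mm

42.4


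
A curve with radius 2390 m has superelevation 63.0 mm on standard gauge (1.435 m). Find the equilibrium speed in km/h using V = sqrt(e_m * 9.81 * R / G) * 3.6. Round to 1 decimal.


Convert cant: e = 63.0 mm = 0.0630 m
V_ms = sqrt(0.0630 * 9.81 * 2390 / 1.435)
V_ms = sqrt(1029.332195) = 32.0832 m/s
V = 32.0832 * 3.6 = 115.5 km/h

115.5


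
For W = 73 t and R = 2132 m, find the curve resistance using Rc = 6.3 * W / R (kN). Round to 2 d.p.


Rc = 6.3 * W / R
Rc = 6.3 * 73 / 2132
Rc = 459.9 / 2132
Rc = 0.22 kN

0.22


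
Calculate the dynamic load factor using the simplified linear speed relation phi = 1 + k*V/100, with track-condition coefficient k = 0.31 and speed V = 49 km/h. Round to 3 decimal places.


phi = 1 + k * V / 100
phi = 1 + 0.31 * 49 / 100
phi = 1 + 0.1519
phi = 1.152

1.152


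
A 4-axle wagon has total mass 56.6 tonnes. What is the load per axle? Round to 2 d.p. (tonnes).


Load per axle = total weight / number of axles
Load = 56.6 / 4
Load = 14.15 tonnes

14.15


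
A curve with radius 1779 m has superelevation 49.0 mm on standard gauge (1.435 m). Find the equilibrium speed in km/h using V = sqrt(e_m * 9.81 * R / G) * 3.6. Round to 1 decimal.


Convert cant: e = 49.0 mm = 0.0490 m
V_ms = sqrt(0.0490 * 9.81 * 1779 / 1.435)
V_ms = sqrt(595.92161) = 24.4115 m/s
V = 24.4115 * 3.6 = 87.9 km/h

87.9


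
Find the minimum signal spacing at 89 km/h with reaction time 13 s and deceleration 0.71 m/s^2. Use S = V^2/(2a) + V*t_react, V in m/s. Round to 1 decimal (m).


V = 89 / 3.6 = 24.7222 m/s
Braking distance = 24.7222^2 / (2*0.71) = 430.4143 m
Sighting distance = 24.7222 * 13 = 321.3889 m
S = 430.4143 + 321.3889 = 751.8 m

751.8


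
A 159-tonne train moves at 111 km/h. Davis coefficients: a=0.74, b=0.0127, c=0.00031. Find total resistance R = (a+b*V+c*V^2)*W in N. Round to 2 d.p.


b*V = 0.0127 * 111 = 1.4097
c*V^2 = 0.00031 * 12321 = 3.81951
R_per_t = 0.74 + 1.4097 + 3.81951 = 5.96921 N/t
R_total = 5.96921 * 159 = 949.10 N

949.10


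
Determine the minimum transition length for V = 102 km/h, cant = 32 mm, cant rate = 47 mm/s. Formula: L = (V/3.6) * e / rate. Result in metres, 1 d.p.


Convert speed: V = 102 / 3.6 = 28.3333 m/s
L = 28.3333 * 32 / 47
L = 906.6667 / 47
L = 19.3 m

19.3


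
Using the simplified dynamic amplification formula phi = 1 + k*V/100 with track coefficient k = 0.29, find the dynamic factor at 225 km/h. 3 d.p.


phi = 1 + k * V / 100
phi = 1 + 0.29 * 225 / 100
phi = 1 + 0.6525
phi = 1.653

1.653


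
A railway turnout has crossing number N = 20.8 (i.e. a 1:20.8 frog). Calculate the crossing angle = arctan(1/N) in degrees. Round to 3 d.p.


1/N = 1/20.8 = 0.048077
angle = arctan(0.048077) = 0.04804 rad
angle = 0.04804 * 180/pi = 2.752 degrees

2.752


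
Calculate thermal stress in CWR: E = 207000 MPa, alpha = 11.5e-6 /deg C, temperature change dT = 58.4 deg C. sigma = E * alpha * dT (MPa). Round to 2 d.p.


sigma = E * alpha * dT
sigma = 207000 * 11.5e-6 * 58.4
sigma = 2.3805 * 58.4
sigma = 139.02 MPa

139.02


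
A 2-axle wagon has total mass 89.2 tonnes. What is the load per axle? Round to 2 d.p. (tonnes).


Load per axle = total weight / number of axles
Load = 89.2 / 2
Load = 44.60 tonnes

44.60


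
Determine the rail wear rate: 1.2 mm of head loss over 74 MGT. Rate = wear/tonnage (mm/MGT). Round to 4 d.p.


Wear rate = total wear / cumulative tonnage
Rate = 1.2 / 74
Rate = 0.0162 mm/MGT

0.0162


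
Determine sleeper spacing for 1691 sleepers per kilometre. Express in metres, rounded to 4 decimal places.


Spacing = 1000 m / number of sleepers
Spacing = 1000 / 1691
Spacing = 0.5914 m

0.5914


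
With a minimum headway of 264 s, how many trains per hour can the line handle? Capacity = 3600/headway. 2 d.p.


Capacity = 3600 / headway
Capacity = 3600 / 264
Capacity = 13.64 trains/hour

13.64


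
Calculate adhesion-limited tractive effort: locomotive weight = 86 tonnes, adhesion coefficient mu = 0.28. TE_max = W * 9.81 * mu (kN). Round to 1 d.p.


TE_max = W * g * mu
TE_max = 86 * 9.81 * 0.28
TE_max = 843.66 * 0.28
TE_max = 236.2 kN

236.2


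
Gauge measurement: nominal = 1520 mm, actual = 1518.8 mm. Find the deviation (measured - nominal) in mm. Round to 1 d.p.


Deviation = measured - nominal
Deviation = 1518.8 - 1520
Deviation = -1.2 mm

-1.2


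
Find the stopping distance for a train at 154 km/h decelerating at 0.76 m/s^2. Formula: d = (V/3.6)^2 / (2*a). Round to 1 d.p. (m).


Convert speed: V = 154 / 3.6 = 42.7778 m/s
V^2 = 1829.9383
d = 1829.9383 / (2 * 0.76)
d = 1829.9383 / 1.52
d = 1203.9 m

1203.9


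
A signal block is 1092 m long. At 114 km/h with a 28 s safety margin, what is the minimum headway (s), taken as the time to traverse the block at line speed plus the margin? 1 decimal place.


V = 114 / 3.6 = 31.6667 m/s
Block traversal time = 1092 / 31.6667 = 34.4842 s
Headway = 34.4842 + 28
Headway = 62.5 s

62.5


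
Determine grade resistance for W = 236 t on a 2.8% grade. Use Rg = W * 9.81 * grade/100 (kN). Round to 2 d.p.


Rg = W * 9.81 * grade / 100
Rg = 236 * 9.81 * 2.8 / 100
Rg = 2315.16 * 0.028
Rg = 64.82 kN

64.82


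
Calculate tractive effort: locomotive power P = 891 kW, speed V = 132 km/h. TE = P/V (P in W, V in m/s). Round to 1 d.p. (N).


Convert: P = 891 kW = 891000 W
V = 132 / 3.6 = 36.6667 m/s
TE = 891000 / 36.6667
TE = 24300.0 N

24300.0


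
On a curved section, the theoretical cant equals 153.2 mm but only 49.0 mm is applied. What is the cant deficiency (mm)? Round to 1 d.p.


Cant deficiency = equilibrium cant - actual cant
CD = 153.2 - 49.0
CD = 104.2 mm

104.2


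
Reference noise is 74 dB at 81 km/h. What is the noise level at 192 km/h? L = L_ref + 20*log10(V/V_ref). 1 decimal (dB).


V/V_ref = 192 / 81 = 2.37037
log10(2.37037) = 0.374816
20 * 0.374816 = 7.4963
L = 74 + 7.4963 = 81.5 dB

81.5


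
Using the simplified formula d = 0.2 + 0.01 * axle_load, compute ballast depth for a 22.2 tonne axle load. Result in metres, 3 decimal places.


d = 0.2 + 0.01 * 22.2
d = 0.2 + 0.222
d = 0.422 m

0.422


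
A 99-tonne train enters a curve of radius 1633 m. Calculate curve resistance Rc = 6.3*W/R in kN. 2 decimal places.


Rc = 6.3 * W / R
Rc = 6.3 * 99 / 1633
Rc = 623.7 / 1633
Rc = 0.38 kN

0.38


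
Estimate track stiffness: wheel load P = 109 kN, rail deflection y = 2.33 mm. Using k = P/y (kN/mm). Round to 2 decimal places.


Track stiffness k = P / y
k = 109 / 2.33
k = 46.78 kN/mm

46.78


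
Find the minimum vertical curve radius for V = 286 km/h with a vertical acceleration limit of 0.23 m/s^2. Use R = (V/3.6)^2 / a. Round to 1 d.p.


Convert speed: V = 286 / 3.6 = 79.4444 m/s
V^2 = 6311.4198 m^2/s^2
R_v = 6311.4198 / 0.23
R_v = 27441.0 m

27441.0


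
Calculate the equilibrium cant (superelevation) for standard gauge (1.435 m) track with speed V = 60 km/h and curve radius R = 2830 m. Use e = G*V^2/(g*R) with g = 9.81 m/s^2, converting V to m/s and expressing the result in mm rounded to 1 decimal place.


Convert speed: V = 60 / 3.6 = 16.6667 m/s
Apply formula: e = 1.435 * 16.6667^2 / (9.81 * 2830)
e = 1.435 * 277.7778 / 27762.3
e = 0.014358 m = 14.4 mm

14.4


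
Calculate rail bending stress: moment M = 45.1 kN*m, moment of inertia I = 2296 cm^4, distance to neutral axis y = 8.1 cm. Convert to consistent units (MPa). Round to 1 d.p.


Convert units:
M = 45.1 kN*m = 45100000 N*mm
y = 8.1 cm = 81 mm
I = 2296 cm^4 = 22960000 mm^4
sigma = 45100000 * 81 / 22960000
sigma = 159.1 MPa

159.1


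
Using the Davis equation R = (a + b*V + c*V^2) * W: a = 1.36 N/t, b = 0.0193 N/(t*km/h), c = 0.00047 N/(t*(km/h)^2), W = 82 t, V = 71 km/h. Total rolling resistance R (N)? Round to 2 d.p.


b*V = 0.0193 * 71 = 1.3703
c*V^2 = 0.00047 * 5041 = 2.36927
R_per_t = 1.36 + 1.3703 + 2.36927 = 5.09957 N/t
R_total = 5.09957 * 82 = 418.16 N

418.16


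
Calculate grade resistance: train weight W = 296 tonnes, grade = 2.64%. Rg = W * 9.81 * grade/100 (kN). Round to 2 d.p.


Rg = W * 9.81 * grade / 100
Rg = 296 * 9.81 * 2.64 / 100
Rg = 2903.76 * 0.0264
Rg = 76.66 kN

76.66


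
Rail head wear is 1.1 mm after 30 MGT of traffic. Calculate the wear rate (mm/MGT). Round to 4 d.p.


Wear rate = total wear / cumulative tonnage
Rate = 1.1 / 30
Rate = 0.0367 mm/MGT

0.0367


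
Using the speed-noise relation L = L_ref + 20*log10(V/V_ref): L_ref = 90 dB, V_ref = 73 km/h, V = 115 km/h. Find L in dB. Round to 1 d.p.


V/V_ref = 115 / 73 = 1.575342
log10(1.575342) = 0.197375
20 * 0.197375 = 3.9475
L = 90 + 3.9475 = 93.9 dB

93.9


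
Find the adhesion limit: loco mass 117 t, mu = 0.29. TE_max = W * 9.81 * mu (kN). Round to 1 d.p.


TE_max = W * g * mu
TE_max = 117 * 9.81 * 0.29
TE_max = 1147.77 * 0.29
TE_max = 332.9 kN

332.9


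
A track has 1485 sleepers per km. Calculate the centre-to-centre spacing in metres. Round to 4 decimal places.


Spacing = 1000 m / number of sleepers
Spacing = 1000 / 1485
Spacing = 0.6734 m

0.6734


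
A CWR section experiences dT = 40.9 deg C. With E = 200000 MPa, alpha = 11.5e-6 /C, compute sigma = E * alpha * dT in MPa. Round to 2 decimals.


sigma = E * alpha * dT
sigma = 200000 * 11.5e-6 * 40.9
sigma = 2.3 * 40.9
sigma = 94.07 MPa

94.07


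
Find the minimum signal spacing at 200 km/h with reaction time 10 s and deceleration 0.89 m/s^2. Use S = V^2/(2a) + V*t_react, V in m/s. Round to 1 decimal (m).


V = 200 / 3.6 = 55.5556 m/s
Braking distance = 55.5556^2 / (2*0.89) = 1733.9437 m
Sighting distance = 55.5556 * 10 = 555.5556 m
S = 1733.9437 + 555.5556 = 2289.5 m

2289.5
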